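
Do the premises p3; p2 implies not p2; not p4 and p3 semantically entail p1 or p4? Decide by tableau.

No

Initial set: {T p3; T (p2 implies not p2); T (not p4 and p3); F (p1 or p4)}.
T (not p4 and p3): α-rule — add T not p4, T p3.
F (p1 or p4): α-rule — add F p1, F p4.
T (p2 implies not p2): β-rule — branch into F p2  //  T not p2.
  branch 1 (add F p2):
    ○ open, literals {p1=false, p2=false, p3=true, p4=false}.
  branch 2 (add T not p2):
    ○ open, literals {p1=false, p2=false, p3=true, p4=false}.
0 branches closed, 2 open.
An open branch gives a countermodel: p1=false, p2=false, p3=true, p4=false (unmentioned atoms arbitrary); the premises hold there but the conclusion fails.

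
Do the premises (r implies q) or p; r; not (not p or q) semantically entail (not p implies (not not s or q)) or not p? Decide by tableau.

Initial set: {((r implies q) or p); r; not (not p or q); not ((not p implies (not not s or q)) or not p)}.
not (not p or q): α-rule — add not not p, not q.
not ((not p implies (not not s or q)) or not p): α-rule — add not (not p implies (not not s or q)), not not p.
not (not p implies (not not s or q)): α-rule — add not p, not (not not s or q).
× closes — contains both p and not p.
All 1 branch closes.
Every branch closed, so the premises entail the conclusion.

Yes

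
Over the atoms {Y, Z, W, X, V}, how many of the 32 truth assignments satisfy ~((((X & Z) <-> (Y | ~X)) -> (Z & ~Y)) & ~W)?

20

Initial set: {~((((X & Z) <-> (Y | ~X)) -> (Z & ~Y)) & ~W)}.
~((((X & Z) <-> (Y | ~X)) -> (Z & ~Y)) & ~W): β-rule — branch into ~(((X & Z) <-> (Y | ~X)) -> (Z & ~Y))  //  ~~W.
  branch 1 (add ~(((X & Z) <-> (Y | ~X)) -> (Z & ~Y))):
    ~(((X & Z) <-> (Y | ~X)) -> (Z & ~Y)): α-rule — add ((X & Z) <-> (Y | ~X)), ~(Z & ~Y).
    ((X & Z) <-> (Y | ~X)): β-rule — branch into (X & Z), (Y | ~X)  //  ~(X & Z), ~(Y | ~X).
      branch 1.1 (add (X & Z), (Y | ~X)):
        (X & Z): α-rule — add X, Z.
        ~(Z & ~Y): β-rule — branch into ~Z  //  ~~Y.
          branch 1.1.1 (add ~Z):
            × closes — contains both Z and ~Z.
          branch 1.1.2 (add ~~Y):
            (Y | ~X): β-rule — branch into Y  //  ~X.
              branch 1.1.2.1 (add Y):
                ○ open, literals {X=1, Y=1, Z=1}.
              branch 1.1.2.2 (add ~X):
                × closes — contains both X and ~X.
      branch 1.2 (add ~(X & Z), ~(Y | ~X)):
        ~(Y | ~X): α-rule — add ~Y, ~~X.
        ~(Z & ~Y): β-rule — branch into ~Z  //  ~~Y.
          branch 1.2.1 (add ~Z):
            ~(X & Z): β-rule — branch into ~X  //  ~Z.
              branch 1.2.1.1 (add ~X):
                × closes — contains both X and ~X.
              branch 1.2.1.2 (add ~Z):
                ○ open, literals {X=1, Y=0, Z=0}.
          branch 1.2.2 (add ~~Y):
            × closes — contains both Y and ~Y.
  branch 2 (add ~~W):
    ○ open, literals {W=1}.
4 branches closed, 3 open.
Each open branch fixes some atoms; the unmentioned ones are free. Counting distinct full assignments: branch {X=1, Y=1, Z=1} (W, V) contributes 4 new; branch {X=1, Y=0, Z=0} (W, V) contributes 4 new; branch {W=1} (Y, Z, X, V) contributes 12 new. Total: 20.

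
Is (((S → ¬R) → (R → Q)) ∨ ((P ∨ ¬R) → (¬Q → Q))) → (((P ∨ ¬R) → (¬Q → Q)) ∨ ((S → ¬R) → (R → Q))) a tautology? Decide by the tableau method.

Valid

Assume the negation and expand:
Initial set: {F ((((S → ¬R) → (R → Q)) ∨ ((P ∨ ¬R) → (¬Q → Q))) → (((P ∨ ¬R) → (¬Q → Q)) ∨ ((S → ¬R) → (R → Q))))}.
F ((((S → ¬R) → (R → Q)) ∨ ((P ∨ ¬R) → (¬Q → Q))) → (((P ∨ ¬R) → (¬Q → Q)) ∨ ((S → ¬R) → (R → Q)))): α-rule — add T (((S → ¬R) → (R → Q)) ∨ ((P ∨ ¬R) → (¬Q → Q))), F (((P ∨ ¬R) → (¬Q → Q)) ∨ ((S → ¬R) → (R → Q))).
F (((P ∨ ¬R) → (¬Q → Q)) ∨ ((S → ¬R) → (R → Q))): α-rule — add F ((P ∨ ¬R) → (¬Q → Q)), F ((S → ¬R) → (R → Q)).
F ((P ∨ ¬R) → (¬Q → Q)): α-rule — add T (P ∨ ¬R), F (¬Q → Q).
F ((S → ¬R) → (R → Q)): α-rule — add T (S → ¬R), F (R → Q).
F (¬Q → Q): α-rule — add T ¬Q, F Q.
F (R → Q): α-rule — add T R, F Q.
T (((S → ¬R) → (R → Q)) ∨ ((P ∨ ¬R) → (¬Q → Q))): β-rule — branch into T ((S → ¬R) → (R → Q))  //  T ((P ∨ ¬R) → (¬Q → Q)).
  branch 1 (add T ((S → ¬R) → (R → Q))):
    T (P ∨ ¬R): β-rule — branch into T P  //  T ¬R.
      branch 1.1 (add T P):
        T (S → ¬R): β-rule — branch into F S  //  T ¬R.
          branch 1.1.1 (add F S):
            T ((S → ¬R) → (R → Q)): β-rule — branch into F (S → ¬R)  //  T (R → Q).
              branch 1.1.1.1 (add F (S → ¬R)):
                F (S → ¬R): α-rule — add T S, F ¬R.
                × closes — contains both S and ¬S.
              branch 1.1.1.2 (add T (R → Q)):
                T (R → Q): β-rule — branch into F R  //  T Q.
                  branch 1.1.1.2.1 (add F R):
                    × closes — contains both R and ¬R.
                  branch 1.1.1.2.2 (add T Q):
                    × closes — contains both Q and ¬Q.
          branch 1.1.2 (add T ¬R):
            × closes — contains both R and ¬R.
      branch 1.2 (add T ¬R):
        × closes — contains both R and ¬R.
  branch 2 (add T ((P ∨ ¬R) → (¬Q → Q))):
    T (P ∨ ¬R): β-rule — branch into T P  //  T ¬R.
      branch 2.1 (add T P):
        T (S → ¬R): β-rule — branch into F S  //  T ¬R.
          branch 2.1.1 (add F S):
            T ((P ∨ ¬R) → (¬Q → Q)): β-rule — branch into F (P ∨ ¬R)  //  T (¬Q → Q).
              branch 2.1.1.1 (add F (P ∨ ¬R)):
                F (P ∨ ¬R): α-rule — add F P, F ¬R.
                × closes — contains both P and ¬P.
              branch 2.1.1.2 (add T (¬Q → Q)):
                T (¬Q → Q): β-rule — branch into F ¬Q  //  T Q.
                  branch 2.1.1.2.1 (add F ¬Q):
                    × closes — contains both Q and ¬Q.
                  branch 2.1.1.2.2 (add T Q):
                    × closes — contains both Q and ¬Q.
          branch 2.1.2 (add T ¬R):
            × closes — contains both R and ¬R.
      branch 2.2 (add T ¬R):
        × closes — contains both R and ¬R.
All 10 branches close.
Every branch closed, so the negation is unsatisfiable and the formula is valid.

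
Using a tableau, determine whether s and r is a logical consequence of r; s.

Yes

Initial set: {r; s; not (s and r)}.
not (s and r): β-rule — branch into not s  //  not r.
  branch 1 (add not s):
    × closes — contains both s and not s.
  branch 2 (add not r):
    × closes — contains both r and not r.
All 2 branches close.
Every branch closed, so the premises entail the conclusion.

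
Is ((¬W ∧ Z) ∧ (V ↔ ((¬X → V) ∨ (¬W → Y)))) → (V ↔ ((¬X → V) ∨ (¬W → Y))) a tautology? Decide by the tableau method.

Valid

Assume the negation and expand:
Initial set: {¬(((¬W ∧ Z) ∧ (V ↔ ((¬X → V) ∨ (¬W → Y)))) → (V ↔ ((¬X → V) ∨ (¬W → Y))))}.
¬(((¬W ∧ Z) ∧ (V ↔ ((¬X → V) ∨ (¬W → Y)))) → (V ↔ ((¬X → V) ∨ (¬W → Y)))): α-rule — add ((¬W ∧ Z) ∧ (V ↔ ((¬X → V) ∨ (¬W → Y)))), ¬(V ↔ ((¬X → V) ∨ (¬W → Y))).
((¬W ∧ Z) ∧ (V ↔ ((¬X → V) ∨ (¬W → Y)))): α-rule — add (¬W ∧ Z), (V ↔ ((¬X → V) ∨ (¬W → Y))).
(¬W ∧ Z): α-rule — add ¬W, Z.
¬(V ↔ ((¬X → V) ∨ (¬W → Y))): β-rule — branch into V, ¬((¬X → V) ∨ (¬W → Y))  //  ¬V, ((¬X → V) ∨ (¬W → Y)).
  branch 1 (add V, ¬((¬X → V) ∨ (¬W → Y))):
    ¬((¬X → V) ∨ (¬W → Y)): α-rule — add ¬(¬X → V), ¬(¬W → Y).
    ¬(¬X → V): α-rule — add ¬X, ¬V.
    × closes — contains both V and ¬V.
  branch 2 (add ¬V, ((¬X → V) ∨ (¬W → Y))):
    (V ↔ ((¬X → V) ∨ (¬W → Y))): β-rule — branch into V, ((¬X → V) ∨ (¬W → Y))  //  ¬V, ¬((¬X → V) ∨ (¬W → Y)).
      branch 2.1 (add V, ((¬X → V) ∨ (¬W → Y))):
        × closes — contains both V and ¬V.
      branch 2.2 (add ¬V, ¬((¬X → V) ∨ (¬W → Y))):
        ¬((¬X → V) ∨ (¬W → Y)): α-rule — add ¬(¬X → V), ¬(¬W → Y).
        ¬(¬X → V): α-rule — add ¬X, ¬V.
        ¬(¬W → Y): α-rule — add ¬W, ¬Y.
        ((¬X → V) ∨ (¬W → Y)): β-rule — branch into (¬X → V)  //  (¬W → Y).
          branch 2.2.1 (add (¬X → V)):
            (¬X → V): β-rule — branch into ¬¬X  //  V.
              branch 2.2.1.1 (add ¬¬X):
                × closes — contains both X and ¬X.
              branch 2.2.1.2 (add V):
                × closes — contains both V and ¬V.
          branch 2.2.2 (add (¬W → Y)):
            (¬W → Y): β-rule — branch into ¬¬W  //  Y.
              branch 2.2.2.1 (add ¬¬W):
                × closes — contains both W and ¬W.
              branch 2.2.2.2 (add Y):
                × closes — contains both Y and ¬Y.
All 6 branches close.
Every branch closed, so the negation is unsatisfiable and the formula is valid.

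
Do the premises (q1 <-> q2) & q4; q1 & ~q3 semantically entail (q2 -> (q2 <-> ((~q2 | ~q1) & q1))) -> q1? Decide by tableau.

Initial set: {((q1 <-> q2) & q4); (q1 & ~q3); ~((q2 -> (q2 <-> ((~q2 | ~q1) & q1))) -> q1)}.
((q1 <-> q2) & q4): α-rule — add (q1 <-> q2), q4.
(q1 & ~q3): α-rule — add q1, ~q3.
~((q2 -> (q2 <-> ((~q2 | ~q1) & q1))) -> q1): α-rule — add (q2 -> (q2 <-> ((~q2 | ~q1) & q1))), ~q1.
× closes — contains both q1 and ~q1.
All 1 branch closes.
Every branch closed, so the premises entail the conclusion.

Yes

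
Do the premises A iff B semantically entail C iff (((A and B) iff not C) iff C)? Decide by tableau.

No

Initial set: {(A iff B); not (C iff (((A and B) iff not C) iff C))}.
(A iff B): β-rule — branch into A, B  //  not A, not B.
  branch 1 (add A, B):
    not (C iff (((A and B) iff not C) iff C)): β-rule — branch into C, not (((A and B) iff not C) iff C)  //  not C, (((A and B) iff not C) iff C).
      branch 1.1 (add C, not (((A and B) iff not C) iff C)):
        not (((A and B) iff not C) iff C): β-rule — branch into ((A and B) iff not C), not C  //  not ((A and B) iff not C), C.
          branch 1.1.1 (add ((A and B) iff not C), not C):
            × closes — contains both C and not C.
          branch 1.1.2 (add not ((A and B) iff not C), C):
            not ((A and B) iff not C): β-rule — branch into (A and B), not not C  //  not (A and B), not C.
              branch 1.1.2.1 (add (A and B), not not C):
                (A and B): α-rule — add A, B.
                ○ open, literals {A=1, B=1, C=1}.
              branch 1.1.2.2 (add not (A and B), not C):
                × closes — contains both C and not C.
      branch 1.2 (add not C, (((A and B) iff not C) iff C)):
        (((A and B) iff not C) iff C): β-rule — branch into ((A and B) iff not C), C  //  not ((A and B) iff not C), not C.
          branch 1.2.1 (add ((A and B) iff not C), C):
            × closes — contains both C and not C.
          branch 1.2.2 (add not ((A and B) iff not C), not C):
            not ((A and B) iff not C): β-rule — branch into (A and B), not not C  //  not (A and B), not C.
              branch 1.2.2.1 (add (A and B), not not C):
                × closes — contains both C and not C.
              branch 1.2.2.2 (add not (A and B), not C):
                not (A and B): β-rule — branch into not A  //  not B.
                  branch 1.2.2.2.1 (add not A):
                    × closes — contains both A and not A.
                  branch 1.2.2.2.2 (add not B):
                    × closes — contains both B and not B.
  branch 2 (add not A, not B):
    not (C iff (((A and B) iff not C) iff C)): β-rule — branch into C, not (((A and B) iff not C) iff C)  //  not C, (((A and B) iff not C) iff C).
      branch 2.1 (add C, not (((A and B) iff not C) iff C)):
        not (((A and B) iff not C) iff C): β-rule — branch into ((A and B) iff not C), not C  //  not ((A and B) iff not C), C.
          branch 2.1.1 (add ((A and B) iff not C), not C):
            × closes — contains both C and not C.
          branch 2.1.2 (add not ((A and B) iff not C), C):
            not ((A and B) iff not C): β-rule — branch into (A and B), not not C  //  not (A and B), not C.
              branch 2.1.2.1 (add (A and B), not not C):
                (A and B): α-rule — add A, B.
                × closes — contains both A and not A.
              branch 2.1.2.2 (add not (A and B), not C):
                × closes — contains both C and not C.
      branch 2.2 (add not C, (((A and B) iff not C) iff C)):
        (((A and B) iff not C) iff C): β-rule — branch into ((A and B) iff not C), C  //  not ((A and B) iff not C), not C.
          branch 2.2.1 (add ((A and B) iff not C), C):
            × closes — contains both C and not C.
          branch 2.2.2 (add not ((A and B) iff not C), not C):
            not ((A and B) iff not C): β-rule — branch into (A and B), not not C  //  not (A and B), not C.
              branch 2.2.2.1 (add (A and B), not not C):
                × closes — contains both C and not C.
              branch 2.2.2.2 (add not (A and B), not C):
                not (A and B): β-rule — branch into not A  //  not B.
                  branch 2.2.2.2.1 (add not A):
                    ○ open, literals {A=0, B=0, C=0}.
                  branch 2.2.2.2.2 (add not B):
                    ○ open, literals {A=0, B=0, C=0}.
11 branches closed, 3 open.
An open branch gives a countermodel: A=1, B=1, C=1 (unmentioned atoms arbitrary); the premises hold there but the conclusion fails.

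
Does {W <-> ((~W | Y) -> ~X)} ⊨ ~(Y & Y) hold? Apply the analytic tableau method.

No

Initial set: {T (W <-> ((~W | Y) -> ~X)); F ~(Y & Y)}.
F ~(Y & Y): α-rule — add T Y, T Y.
T (W <-> ((~W | Y) -> ~X)): β-rule — branch into T W, T ((~W | Y) -> ~X)  //  F W, F ((~W | Y) -> ~X).
  branch 1 (add T W, T ((~W | Y) -> ~X)):
    T ((~W | Y) -> ~X): β-rule — branch into F (~W | Y)  //  T ~X.
      branch 1.1 (add F (~W | Y)):
        F (~W | Y): α-rule — add F ~W, F Y.
        × closes — contains both Y and ~Y.
      branch 1.2 (add T ~X):
        ○ open, literals {W=T, X=F, Y=T}.
  branch 2 (add F W, F ((~W | Y) -> ~X)):
    F ((~W | Y) -> ~X): α-rule — add T (~W | Y), F ~X.
    T (~W | Y): β-rule — branch into T ~W  //  T Y.
      branch 2.1 (add T ~W):
        ○ open, literals {W=F, X=T, Y=T}.
      branch 2.2 (add T Y):
        ○ open, literals {W=F, X=T, Y=T}.
1 branch closed, 3 open.
An open branch gives a countermodel: W=T, X=F, Y=T (unmentioned atoms arbitrary); the premises hold there but the conclusion fails.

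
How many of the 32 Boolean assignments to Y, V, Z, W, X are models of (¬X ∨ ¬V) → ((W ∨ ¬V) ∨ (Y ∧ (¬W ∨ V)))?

Initial set: {((¬X ∨ ¬V) → ((W ∨ ¬V) ∨ (Y ∧ (¬W ∨ V))))}.
((¬X ∨ ¬V) → ((W ∨ ¬V) ∨ (Y ∧ (¬W ∨ V)))): β-rule — branch into ¬(¬X ∨ ¬V)  //  ((W ∨ ¬V) ∨ (Y ∧ (¬W ∨ V))).
  branch 1 (add ¬(¬X ∨ ¬V)):
    ¬(¬X ∨ ¬V): α-rule — add ¬¬X, ¬¬V.
    ○ open, literals {V=1, X=1}.
  branch 2 (add ((W ∨ ¬V) ∨ (Y ∧ (¬W ∨ V)))):
    ((W ∨ ¬V) ∨ (Y ∧ (¬W ∨ V))): β-rule — branch into (W ∨ ¬V)  //  (Y ∧ (¬W ∨ V)).
      branch 2.1 (add (W ∨ ¬V)):
        (W ∨ ¬V): β-rule — branch into W  //  ¬V.
          branch 2.1.1 (add W):
            ○ open, literals {W=1}.
          branch 2.1.2 (add ¬V):
            ○ open, literals {V=0}.
      branch 2.2 (add (Y ∧ (¬W ∨ V))):
        (Y ∧ (¬W ∨ V)): α-rule — add Y, (¬W ∨ V).
        (¬W ∨ V): β-rule — branch into ¬W  //  V.
          branch 2.2.1 (add ¬W):
            ○ open, literals {W=0, Y=1}.
          branch 2.2.2 (add V):
            ○ open, literals {V=1, Y=1}.
0 branches closed, 5 open.
Each open branch fixes some atoms; the unmentioned ones are free. Counting distinct full assignments: branch {V=1, X=1} (Y, Z, W) contributes 8 new; branch {W=1} (Y, V, Z, X) contributes 12 new; branch {V=0} (Y, Z, W, X) contributes 8 new; branch {W=0, Y=1} (V, Z, X) contributes 2 new; branch {V=1, Y=1} (Z, W, X) contributes 0 new. Total: 30.

30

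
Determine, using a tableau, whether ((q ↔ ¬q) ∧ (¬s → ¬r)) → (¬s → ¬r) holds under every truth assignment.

Valid

Assume the negation and expand:
Initial set: {F (((q ↔ ¬q) ∧ (¬s → ¬r)) → (¬s → ¬r))}.
F (((q ↔ ¬q) ∧ (¬s → ¬r)) → (¬s → ¬r)): α-rule — add T ((q ↔ ¬q) ∧ (¬s → ¬r)), F (¬s → ¬r).
T ((q ↔ ¬q) ∧ (¬s → ¬r)): α-rule — add T (q ↔ ¬q), T (¬s → ¬r).
F (¬s → ¬r): α-rule — add T ¬s, F ¬r.
T (q ↔ ¬q): β-rule — branch into T q, T ¬q  //  F q, F ¬q.
  branch 1 (add T q, T ¬q):
    × closes — contains both q and ¬q.
  branch 2 (add F q, F ¬q):
    × closes — contains both q and ¬q.
All 2 branches close.
Every branch closed, so the negation is unsatisfiable and the formula is valid.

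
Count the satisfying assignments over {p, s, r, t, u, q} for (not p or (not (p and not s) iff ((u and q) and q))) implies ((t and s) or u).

Initial set: {((not p or (not (p and not s) iff ((u and q) and q))) implies ((t and s) or u))}.
((not p or (not (p and not s) iff ((u and q) and q))) implies ((t and s) or u)): β-rule — branch into not (not p or (not (p and not s) iff ((u and q) and q)))  //  ((t and s) or u).
  branch 1 (add not (not p or (not (p and not s) iff ((u and q) and q)))):
    not (not p or (not (p and not s) iff ((u and q) and q))): α-rule — add not not p, not (not (p and not s) iff ((u and q) and q)).
    not (not (p and not s) iff ((u and q) and q)): β-rule — branch into not (p and not s), not ((u and q) and q)  //  not not (p and not s), ((u and q) and q).
      branch 1.1 (add not (p and not s), not ((u and q) and q)):
        not (p and not s): β-rule — branch into not p  //  not not s.
          branch 1.1.1 (add not p):
            × closes — contains both p and not p.
          branch 1.1.2 (add not not s):
            not ((u and q) and q): β-rule — branch into not (u and q)  //  not q.
              branch 1.1.2.1 (add not (u and q)):
                not (u and q): β-rule — branch into not u  //  not q.
                  branch 1.1.2.1.1 (add not u):
                    ○ open, literals {p=T, s=T, u=F}.
                  branch 1.1.2.1.2 (add not q):
                    ○ open, literals {p=T, q=F, s=T}.
              branch 1.1.2.2 (add not q):
                ○ open, literals {p=T, q=F, s=T}.
      branch 1.2 (add not not (p and not s), ((u and q) and q)):
        not not (p and not s): α-rule — add p, not s.
        ((u and q) and q): α-rule — add (u and q), q.
        (u and q): α-rule — add u, q.
        ○ open, literals {p=T, q=T, s=F, u=T}.
  branch 2 (add ((t and s) or u)):
    ((t and s) or u): β-rule — branch into (t and s)  //  u.
      branch 2.1 (add (t and s)):
        (t and s): α-rule — add t, s.
        ○ open, literals {s=T, t=T}.
      branch 2.2 (add u):
        ○ open, literals {u=T}.
1 branch closed, 6 open.
Each open branch fixes some atoms; the unmentioned ones are free. Counting distinct full assignments: branch {p=T, s=T, u=F} (r, t, q) contributes 8 new; branch {p=T, q=F, s=T} (r, t, u) contributes 4 new; branch {p=T, q=F, s=T} (r, t, u) contributes 0 new; branch {p=T, q=T, s=F, u=T} (r, t) contributes 4 new; branch {s=T, t=T} (p, r, u, q) contributes 10 new; branch {u=T} (p, s, r, t, q) contributes 18 new. Total: 44.

44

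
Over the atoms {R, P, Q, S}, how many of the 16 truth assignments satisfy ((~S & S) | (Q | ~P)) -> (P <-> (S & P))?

Initial set: {(((~S & S) | (Q | ~P)) -> (P <-> (S & P)))}.
(((~S & S) | (Q | ~P)) -> (P <-> (S & P))): β-rule — branch into ~((~S & S) | (Q | ~P))  //  (P <-> (S & P)).
  branch 1 (add ~((~S & S) | (Q | ~P))):
    ~((~S & S) | (Q | ~P)): α-rule — add ~(~S & S), ~(Q | ~P).
    ~(Q | ~P): α-rule — add ~Q, ~~P.
    ~(~S & S): β-rule — branch into ~~S  //  ~S.
      branch 1.1 (add ~~S):
        ○ open, literals {P=T, Q=F, S=T}.
      branch 1.2 (add ~S):
        ○ open, literals {P=T, Q=F, S=F}.
  branch 2 (add (P <-> (S & P))):
    (P <-> (S & P)): β-rule — branch into P, (S & P)  //  ~P, ~(S & P).
      branch 2.1 (add P, (S & P)):
        (S & P): α-rule — add S, P.
        ○ open, literals {P=T, S=T}.
      branch 2.2 (add ~P, ~(S & P)):
        ~(S & P): β-rule — branch into ~S  //  ~P.
          branch 2.2.1 (add ~S):
            ○ open, literals {P=F, S=F}.
          branch 2.2.2 (add ~P):
            ○ open, literals {P=F}.
0 branches closed, 5 open.
Each open branch fixes some atoms; the unmentioned ones are free. Counting distinct full assignments: branch {P=T, Q=F, S=T} (R) contributes 2 new; branch {P=T, Q=F, S=F} (R) contributes 2 new; branch {P=T, S=T} (R, Q) contributes 2 new; branch {P=F, S=F} (R, Q) contributes 4 new; branch {P=F} (R, Q, S) contributes 4 new. Total: 14.

14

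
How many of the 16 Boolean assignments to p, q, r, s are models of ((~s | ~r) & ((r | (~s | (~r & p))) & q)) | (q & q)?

Initial set: {(((~s | ~r) & ((r | (~s | (~r & p))) & q)) | (q & q))}.
(((~s | ~r) & ((r | (~s | (~r & p))) & q)) | (q & q)): β-rule — branch into ((~s | ~r) & ((r | (~s | (~r & p))) & q))  //  (q & q).
  branch 1 (add ((~s | ~r) & ((r | (~s | (~r & p))) & q))):
    ((~s | ~r) & ((r | (~s | (~r & p))) & q)): α-rule — add (~s | ~r), ((r | (~s | (~r & p))) & q).
    ((r | (~s | (~r & p))) & q): α-rule — add (r | (~s | (~r & p))), q.
    (~s | ~r): β-rule — branch into ~s  //  ~r.
      branch 1.1 (add ~s):
        (r | (~s | (~r & p))): β-rule — branch into r  //  (~s | (~r & p)).
          branch 1.1.1 (add r):
            ○ open, literals {q=1, r=1, s=0}.
          branch 1.1.2 (add (~s | (~r & p))):
            (~s | (~r & p)): β-rule — branch into ~s  //  (~r & p).
              branch 1.1.2.1 (add ~s):
                ○ open, literals {q=1, s=0}.
              branch 1.1.2.2 (add (~r & p)):
                (~r & p): α-rule — add ~r, p.
                ○ open, literals {p=1, q=1, r=0, s=0}.
      branch 1.2 (add ~r):
        (r | (~s | (~r & p))): β-rule — branch into r  //  (~s | (~r & p)).
          branch 1.2.1 (add r):
            × closes — contains both r and ~r.
          branch 1.2.2 (add (~s | (~r & p))):
            (~s | (~r & p)): β-rule — branch into ~s  //  (~r & p).
              branch 1.2.2.1 (add ~s):
                ○ open, literals {q=1, r=0, s=0}.
              branch 1.2.2.2 (add (~r & p)):
                (~r & p): α-rule — add ~r, p.
                ○ open, literals {p=1, q=1, r=0}.
  branch 2 (add (q & q)):
    (q & q): α-rule — add q, q.
    ○ open, literals {q=1}.
1 branch closed, 6 open.
Each open branch fixes some atoms; the unmentioned ones are free. Counting distinct full assignments: branch {q=1, r=1, s=0} (p) contributes 2 new; branch {q=1, s=0} (p, r) contributes 2 new; branch {p=1, q=1, r=0, s=0} (none free) contributes 0 new; branch {q=1, r=0, s=0} (p) contributes 0 new; branch {p=1, q=1, r=0} (s) contributes 1 new; branch {q=1} (p, r, s) contributes 3 new. Total: 8.

8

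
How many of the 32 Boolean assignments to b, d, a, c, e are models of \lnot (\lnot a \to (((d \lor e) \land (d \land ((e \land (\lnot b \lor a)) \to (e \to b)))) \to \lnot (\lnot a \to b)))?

Initial set: {\lnot (\lnot a \to (((d \lor e) \land (d \land ((e \land (\lnot b \lor a)) \to (e \to b)))) \to \lnot (\lnot a \to b)))}.
\lnot (\lnot a \to (((d \lor e) \land (d \land ((e \land (\lnot b \lor a)) \to (e \to b)))) \to \lnot (\lnot a \to b))): α-rule — add \lnot a, \lnot (((d \lor e) \land (d \land ((e \land (\lnot b \lor a)) \to (e \to b)))) \to \lnot (\lnot a \to b)).
\lnot (((d \lor e) \land (d \land ((e \land (\lnot b \lor a)) \to (e \to b)))) \to \lnot (\lnot a \to b)): α-rule — add ((d \lor e) \land (d \land ((e \land (\lnot b \lor a)) \to (e \to b)))), \lnot \lnot (\lnot a \to b).
((d \lor e) \land (d \land ((e \land (\lnot b \lor a)) \to (e \to b)))): α-rule — add (d \lor e), (d \land ((e \land (\lnot b \lor a)) \to (e \to b))).
(d \land ((e \land (\lnot b \lor a)) \to (e \to b))): α-rule — add d, ((e \land (\lnot b \lor a)) \to (e \to b)).
\lnot \lnot (\lnot a \to b): β-rule — branch into \lnot \lnot a  //  b.
  branch 1 (add \lnot \lnot a):
    × closes — contains both a and \lnot a.
  branch 2 (add b):
    (d \lor e): β-rule — branch into d  //  e.
      branch 2.1 (add d):
        ((e \land (\lnot b \lor a)) \to (e \to b)): β-rule — branch into \lnot (e \land (\lnot b \lor a))  //  (e \to b).
          branch 2.1.1 (add \lnot (e \land (\lnot b \lor a))):
            \lnot (e \land (\lnot b \lor a)): β-rule — branch into \lnot e  //  \lnot (\lnot b \lor a).
              branch 2.1.1.1 (add \lnot e):
                ○ open, literals {a=false, b=true, d=true, e=false}.
              branch 2.1.1.2 (add \lnot (\lnot b \lor a)):
                \lnot (\lnot b \lor a): α-rule — add \lnot \lnot b, \lnot a.
                ○ open, literals {a=false, b=true, d=true}.
          branch 2.1.2 (add (e \to b)):
            (e \to b): β-rule — branch into \lnot e  //  b.
              branch 2.1.2.1 (add \lnot e):
                ○ open, literals {a=false, b=true, d=true, e=false}.
              branch 2.1.2.2 (add b):
                ○ open, literals {a=false, b=true, d=true}.
      branch 2.2 (add e):
        ((e \land (\lnot b \lor a)) \to (e \to b)): β-rule — branch into \lnot (e \land (\lnot b \lor a))  //  (e \to b).
          branch 2.2.1 (add \lnot (e \land (\lnot b \lor a))):
            \lnot (e \land (\lnot b \lor a)): β-rule — branch into \lnot e  //  \lnot (\lnot b \lor a).
              branch 2.2.1.1 (add \lnot e):
                × closes — contains both e and \lnot e.
              branch 2.2.1.2 (add \lnot (\lnot b \lor a)):
                \lnot (\lnot b \lor a): α-rule — add \lnot \lnot b, \lnot a.
                ○ open, literals {a=false, b=true, d=true, e=true}.
          branch 2.2.2 (add (e \to b)):
            (e \to b): β-rule — branch into \lnot e  //  b.
              branch 2.2.2.1 (add \lnot e):
                × closes — contains both e and \lnot e.
              branch 2.2.2.2 (add b):
                ○ open, literals {a=false, b=true, d=true, e=true}.
3 branches closed, 6 open.
Each open branch fixes some atoms; the unmentioned ones are free. Counting distinct full assignments: branch {a=false, b=true, d=true, e=false} (c) contributes 2 new; branch {a=false, b=true, d=true} (c, e) contributes 2 new; branch {a=false, b=true, d=true, e=false} (c) contributes 0 new; branch {a=false, b=true, d=true} (c, e) contributes 0 new; branch {a=false, b=true, d=true, e=true} (c) contributes 0 new; branch {a=false, b=true, d=true, e=true} (c) contributes 0 new. Total: 4.

4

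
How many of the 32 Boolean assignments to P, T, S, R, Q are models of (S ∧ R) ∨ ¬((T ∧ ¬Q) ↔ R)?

18

Initial set: {((S ∧ R) ∨ ¬((T ∧ ¬Q) ↔ R))}.
((S ∧ R) ∨ ¬((T ∧ ¬Q) ↔ R)): β-rule — branch into (S ∧ R)  //  ¬((T ∧ ¬Q) ↔ R).
  branch 1 (add (S ∧ R)):
    (S ∧ R): α-rule — add S, R.
    ○ open, literals {R=true, S=true}.
  branch 2 (add ¬((T ∧ ¬Q) ↔ R)):
    ¬((T ∧ ¬Q) ↔ R): β-rule — branch into (T ∧ ¬Q), ¬R  //  ¬(T ∧ ¬Q), R.
      branch 2.1 (add (T ∧ ¬Q), ¬R):
        (T ∧ ¬Q): α-rule — add T, ¬Q.
        ○ open, literals {Q=false, R=false, T=true}.
      branch 2.2 (add ¬(T ∧ ¬Q), R):
        ¬(T ∧ ¬Q): β-rule — branch into ¬T  //  ¬¬Q.
          branch 2.2.1 (add ¬T):
            ○ open, literals {R=true, T=false}.
          branch 2.2.2 (add ¬¬Q):
            ○ open, literals {Q=true, R=true}.
0 branches closed, 4 open.
Each open branch fixes some atoms; the unmentioned ones are free. Counting distinct full assignments: branch {R=true, S=true} (P, T, Q) contributes 8 new; branch {Q=false, R=false, T=true} (P, S) contributes 4 new; branch {R=true, T=false} (P, S, Q) contributes 4 new; branch {Q=true, R=true} (P, T, S) contributes 2 new. Total: 18.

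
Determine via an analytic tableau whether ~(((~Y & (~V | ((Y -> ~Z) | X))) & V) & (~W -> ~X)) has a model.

Initial set: {~(((~Y & (~V | ((Y -> ~Z) | X))) & V) & (~W -> ~X))}.
~(((~Y & (~V | ((Y -> ~Z) | X))) & V) & (~W -> ~X)): β-rule — branch into ~((~Y & (~V | ((Y -> ~Z) | X))) & V)  //  ~(~W -> ~X).
  branch 1 (add ~((~Y & (~V | ((Y -> ~Z) | X))) & V)):
    ~((~Y & (~V | ((Y -> ~Z) | X))) & V): β-rule — branch into ~(~Y & (~V | ((Y -> ~Z) | X)))  //  ~V.
      branch 1.1 (add ~(~Y & (~V | ((Y -> ~Z) | X)))):
        ~(~Y & (~V | ((Y -> ~Z) | X))): β-rule — branch into ~~Y  //  ~(~V | ((Y -> ~Z) | X)).
          branch 1.1.1 (add ~~Y):
            ○ open, literals {Y=1}.
          branch 1.1.2 (add ~(~V | ((Y -> ~Z) | X))):
            ~(~V | ((Y -> ~Z) | X)): α-rule — add ~~V, ~((Y -> ~Z) | X).
            ~((Y -> ~Z) | X): α-rule — add ~(Y -> ~Z), ~X.
            ~(Y -> ~Z): α-rule — add Y, ~~Z.
            ○ open, literals {V=1, X=0, Y=1, Z=1}.
      branch 1.2 (add ~V):
        ○ open, literals {V=0}.
  branch 2 (add ~(~W -> ~X)):
    ~(~W -> ~X): α-rule — add ~W, ~~X.
    ○ open, literals {W=0, X=1}.
0 branches closed, 4 open.
An open branch gives a satisfying assignment: Y=1.

Satisfiable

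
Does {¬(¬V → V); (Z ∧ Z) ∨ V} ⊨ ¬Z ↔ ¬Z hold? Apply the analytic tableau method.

Initial set: {T ¬(¬V → V); T ((Z ∧ Z) ∨ V); F (¬Z ↔ ¬Z)}.
T ¬(¬V → V): α-rule — add T ¬V, F V.
T ((Z ∧ Z) ∨ V): β-rule — branch into T (Z ∧ Z)  //  T V.
  branch 1 (add T (Z ∧ Z)):
    T (Z ∧ Z): α-rule — add T Z, T Z.
    F (¬Z ↔ ¬Z): β-rule — branch into T ¬Z, F ¬Z  //  F ¬Z, T ¬Z.
      branch 1.1 (add T ¬Z, F ¬Z):
        × closes — contains both Z and ¬Z.
      branch 1.2 (add F ¬Z, T ¬Z):
        × closes — contains both Z and ¬Z.
  branch 2 (add T V):
    × closes — contains both V and ¬V.
All 3 branches close.
Every branch closed, so the premises entail the conclusion.

Yes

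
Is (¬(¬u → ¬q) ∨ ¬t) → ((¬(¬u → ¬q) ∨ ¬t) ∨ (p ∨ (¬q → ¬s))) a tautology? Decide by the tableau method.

Assume the negation and expand:
Initial set: {F ((¬(¬u → ¬q) ∨ ¬t) → ((¬(¬u → ¬q) ∨ ¬t) ∨ (p ∨ (¬q → ¬s))))}.
F ((¬(¬u → ¬q) ∨ ¬t) → ((¬(¬u → ¬q) ∨ ¬t) ∨ (p ∨ (¬q → ¬s)))): α-rule — add T (¬(¬u → ¬q) ∨ ¬t), F ((¬(¬u → ¬q) ∨ ¬t) ∨ (p ∨ (¬q → ¬s))).
F ((¬(¬u → ¬q) ∨ ¬t) ∨ (p ∨ (¬q → ¬s))): α-rule — add F (¬(¬u → ¬q) ∨ ¬t), F (p ∨ (¬q → ¬s)).
F (¬(¬u → ¬q) ∨ ¬t): α-rule — add F ¬(¬u → ¬q), F ¬t.
F (p ∨ (¬q → ¬s)): α-rule — add F p, F (¬q → ¬s).
F (¬q → ¬s): α-rule — add T ¬q, F ¬s.
T (¬(¬u → ¬q) ∨ ¬t): β-rule — branch into T ¬(¬u → ¬q)  //  T ¬t.
  branch 1 (add T ¬(¬u → ¬q)):
    T ¬(¬u → ¬q): α-rule — add T ¬u, F ¬q.
    × closes — contains both q and ¬q.
  branch 2 (add T ¬t):
    × closes — contains both t and ¬t.
All 2 branches close.
Every branch closed, so the negation is unsatisfiable and the formula is valid.

Valid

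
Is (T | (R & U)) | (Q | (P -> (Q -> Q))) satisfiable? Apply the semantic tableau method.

Initial set: {((T | (R & U)) | (Q | (P -> (Q -> Q))))}.
((T | (R & U)) | (Q | (P -> (Q -> Q)))): β-rule — branch into (T | (R & U))  //  (Q | (P -> (Q -> Q))).
  branch 1 (add (T | (R & U))):
    (T | (R & U)): β-rule — branch into T  //  (R & U).
      branch 1.1 (add T):
        ○ open, literals {T=true}.
      branch 1.2 (add (R & U)):
        (R & U): α-rule — add R, U.
        ○ open, literals {R=true, U=true}.
  branch 2 (add (Q | (P -> (Q -> Q)))):
    (Q | (P -> (Q -> Q))): β-rule — branch into Q  //  (P -> (Q -> Q)).
      branch 2.1 (add Q):
        ○ open, literals {Q=true}.
      branch 2.2 (add (P -> (Q -> Q))):
        (P -> (Q -> Q)): β-rule — branch into ~P  //  (Q -> Q).
          branch 2.2.1 (add ~P):
            ○ open, literals {P=false}.
          branch 2.2.2 (add (Q -> Q)):
            (Q -> Q): β-rule — branch into ~Q  //  Q.
              branch 2.2.2.1 (add ~Q):
                ○ open, literals {Q=false}.
              branch 2.2.2.2 (add Q):
                ○ open, literals {Q=true}.
0 branches closed, 6 open.
An open branch gives a satisfying assignment: T=true.

Satisfiable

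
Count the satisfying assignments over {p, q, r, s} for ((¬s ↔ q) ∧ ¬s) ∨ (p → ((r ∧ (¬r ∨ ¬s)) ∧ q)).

Initial set: {(((¬s ↔ q) ∧ ¬s) ∨ (p → ((r ∧ (¬r ∨ ¬s)) ∧ q)))}.
(((¬s ↔ q) ∧ ¬s) ∨ (p → ((r ∧ (¬r ∨ ¬s)) ∧ q))): β-rule — branch into ((¬s ↔ q) ∧ ¬s)  //  (p → ((r ∧ (¬r ∨ ¬s)) ∧ q)).
  branch 1 (add ((¬s ↔ q) ∧ ¬s)):
    ((¬s ↔ q) ∧ ¬s): α-rule — add (¬s ↔ q), ¬s.
    (¬s ↔ q): β-rule — branch into ¬s, q  //  ¬¬s, ¬q.
      branch 1.1 (add ¬s, q):
        ○ open, literals {q=true, s=false}.
      branch 1.2 (add ¬¬s, ¬q):
        × closes — contains both s and ¬s.
  branch 2 (add (p → ((r ∧ (¬r ∨ ¬s)) ∧ q))):
    (p → ((r ∧ (¬r ∨ ¬s)) ∧ q)): β-rule — branch into ¬p  //  ((r ∧ (¬r ∨ ¬s)) ∧ q).
      branch 2.1 (add ¬p):
        ○ open, literals {p=false}.
      branch 2.2 (add ((r ∧ (¬r ∨ ¬s)) ∧ q)):
        ((r ∧ (¬r ∨ ¬s)) ∧ q): α-rule — add (r ∧ (¬r ∨ ¬s)), q.
        (r ∧ (¬r ∨ ¬s)): α-rule — add r, (¬r ∨ ¬s).
        (¬r ∨ ¬s): β-rule — branch into ¬r  //  ¬s.
          branch 2.2.1 (add ¬r):
            × closes — contains both r and ¬r.
          branch 2.2.2 (add ¬s):
            ○ open, literals {q=true, r=true, s=false}.
2 branches closed, 3 open.
Each open branch fixes some atoms; the unmentioned ones are free. Counting distinct full assignments: branch {q=true, s=false} (p, r) contributes 4 new; branch {p=false} (q, r, s) contributes 6 new; branch {q=true, r=true, s=false} (p) contributes 0 new. Total: 10.

10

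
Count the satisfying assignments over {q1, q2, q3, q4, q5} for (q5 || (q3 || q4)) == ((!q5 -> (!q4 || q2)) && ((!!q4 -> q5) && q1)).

Initial set: {((q5 || (q3 || q4)) == ((!q5 -> (!q4 || q2)) && ((!!q4 -> q5) && q1)))}.
((q5 || (q3 || q4)) == ((!q5 -> (!q4 || q2)) && ((!!q4 -> q5) && q1))): β-rule — branch into (q5 || (q3 || q4)), ((!q5 -> (!q4 || q2)) && ((!!q4 -> q5) && q1))  //  !(q5 || (q3 || q4)), !((!q5 -> (!q4 || q2)) && ((!!q4 -> q5) && q1)).
  branch 1 (add (q5 || (q3 || q4)), ((!q5 -> (!q4 || q2)) && ((!!q4 -> q5) && q1))):
    ((!q5 -> (!q4 || q2)) && ((!!q4 -> q5) && q1)): α-rule — add (!q5 -> (!q4 || q2)), ((!!q4 -> q5) && q1).
    ((!!q4 -> q5) && q1): α-rule — add (!!q4 -> q5), q1.
    (q5 || (q3 || q4)): β-rule — branch into q5  //  (q3 || q4).
      branch 1.1 (add q5):
        (!q5 -> (!q4 || q2)): β-rule — branch into !!q5  //  (!q4 || q2).
          branch 1.1.1 (add !!q5):
            (!!q4 -> q5): β-rule — branch into !!!q4  //  q5.
              branch 1.1.1.1 (add !!!q4):
                !!!q4: drop double negation, giving !q4.
                ○ open, literals {q1=1, q4=0, q5=1}.
              branch 1.1.1.2 (add q5):
                ○ open, literals {q1=1, q5=1}.
          branch 1.1.2 (add (!q4 || q2)):
            (!!q4 -> q5): β-rule — branch into !!!q4  //  q5.
              branch 1.1.2.1 (add !!!q4):
                !!!q4: drop double negation, giving !q4.
                (!q4 || q2): β-rule — branch into !q4  //  q2.
                  branch 1.1.2.1.1 (add !q4):
                    ○ open, literals {q1=1, q4=0, q5=1}.
                  branch 1.1.2.1.2 (add q2):
                    ○ open, literals {q1=1, q2=1, q4=0, q5=1}.
              branch 1.1.2.2 (add q5):
                (!q4 || q2): β-rule — branch into !q4  //  q2.
                  branch 1.1.2.2.1 (add !q4):
                    ○ open, literals {q1=1, q4=0, q5=1}.
                  branch 1.1.2.2.2 (add q2):
                    ○ open, literals {q1=1, q2=1, q5=1}.
      branch 1.2 (add (q3 || q4)):
        (!q5 -> (!q4 || q2)): β-rule — branch into !!q5  //  (!q4 || q2).
          branch 1.2.1 (add !!q5):
            (!!q4 -> q5): β-rule — branch into !!!q4  //  q5.
              branch 1.2.1.1 (add !!!q4):
                !!!q4: drop double negation, giving !q4.
                (q3 || q4): β-rule — branch into q3  //  q4.
                  branch 1.2.1.1.1 (add q3):
                    ○ open, literals {q1=1, q3=1, q4=0, q5=1}.
                  branch 1.2.1.1.2 (add q4):
                    × closes — contains both q4 and !q4.
              branch 1.2.1.2 (add q5):
                (q3 || q4): β-rule — branch into q3  //  q4.
                  branch 1.2.1.2.1 (add q3):
                    ○ open, literals {q1=1, q3=1, q5=1}.
                  branch 1.2.1.2.2 (add q4):
                    ○ open, literals {q1=1, q4=1, q5=1}.
          branch 1.2.2 (add (!q4 || q2)):
            (!!q4 -> q5): β-rule — branch into !!!q4  //  q5.
              branch 1.2.2.1 (add !!!q4):
                !!!q4: drop double negation, giving !q4.
                (q3 || q4): β-rule — branch into q3  //  q4.
                  branch 1.2.2.1.1 (add q3):
                    (!q4 || q2): β-rule — branch into !q4  //  q2.
                      branch 1.2.2.1.1.1 (add !q4):
                        ○ open, literals {q1=1, q3=1, q4=0}.
                      branch 1.2.2.1.1.2 (add q2):
                        ○ open, literals {q1=1, q2=1, q3=1, q4=0}.
                  branch 1.2.2.1.2 (add q4):
                    × closes — contains both q4 and !q4.
              branch 1.2.2.2 (add q5):
                (q3 || q4): β-rule — branch into q3  //  q4.
                  branch 1.2.2.2.1 (add q3):
                    (!q4 || q2): β-rule — branch into !q4  //  q2.
                      branch 1.2.2.2.1.1 (add !q4):
                        ○ open, literals {q1=1, q3=1, q4=0, q5=1}.
                      branch 1.2.2.2.1.2 (add q2):
                        ○ open, literals {q1=1, q2=1, q3=1, q5=1}.
                  branch 1.2.2.2.2 (add q4):
                    (!q4 || q2): β-rule — branch into !q4  //  q2.
                      branch 1.2.2.2.2.1 (add !q4):
                        × closes — contains both q4 and !q4.
                      branch 1.2.2.2.2.2 (add q2):
                        ○ open, literals {q1=1, q2=1, q4=1, q5=1}.
  branch 2 (add !(q5 || (q3 || q4)), !((!q5 -> (!q4 || q2)) && ((!!q4 -> q5) && q1))):
    !(q5 || (q3 || q4)): α-rule — add !q5, !(q3 || q4).
    !(q3 || q4): α-rule — add !q3, !q4.
    !((!q5 -> (!q4 || q2)) && ((!!q4 -> q5) && q1)): β-rule — branch into !(!q5 -> (!q4 || q2))  //  !((!!q4 -> q5) && q1).
      branch 2.1 (add !(!q5 -> (!q4 || q2))):
        !(!q5 -> (!q4 || q2)): α-rule — add !q5, !(!q4 || q2).
        !(!q4 || q2): α-rule — add !!q4, !q2.
        × closes — contains both q4 and !q4.
      branch 2.2 (add !((!!q4 -> q5) && q1)):
        !((!!q4 -> q5) && q1): β-rule — branch into !(!!q4 -> q5)  //  !q1.
          branch 2.2.1 (add !(!!q4 -> q5)):
            !(!!q4 -> q5): α-rule — add !!q4, !q5.
            !!q4: drop double negation, giving q4.
            × closes — contains both q4 and !q4.
          branch 2.2.2 (add !q1):
            ○ open, literals {q1=0, q3=0, q4=0, q5=0}.
5 branches closed, 15 open.
Each open branch fixes some atoms; the unmentioned ones are free. Counting distinct full assignments: branch {q1=1, q4=0, q5=1} (q2, q3) contributes 4 new; branch {q1=1, q5=1} (q2, q3, q4) contributes 4 new; branch {q1=1, q4=0, q5=1} (q2, q3) contributes 0 new; branch {q1=1, q2=1, q4=0, q5=1} (q3) contributes 0 new; branch {q1=1, q4=0, q5=1} (q2, q3) contributes 0 new; branch {q1=1, q2=1, q5=1} (q3, q4) contributes 0 new; branch {q1=1, q3=1, q4=0, q5=1} (q2) contributes 0 new; branch {q1=1, q3=1, q5=1} (q2, q4) contributes 0 new; branch {q1=1, q4=1, q5=1} (q2, q3) contributes 0 new; branch {q1=1, q3=1, q4=0} (q2, q5) contributes 2 new; branch {q1=1, q2=1, q3=1, q4=0} (q5) contributes 0 new; branch {q1=1, q3=1, q4=0, q5=1} (q2) contributes 0 new; branch {q1=1, q2=1, q3=1, q5=1} (q4) contributes 0 new; branch {q1=1, q2=1, q4=1, q5=1} (q3) contributes 0 new; branch {q1=0, q3=0, q4=0, q5=0} (q2) contributes 2 new. Total: 12.

12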